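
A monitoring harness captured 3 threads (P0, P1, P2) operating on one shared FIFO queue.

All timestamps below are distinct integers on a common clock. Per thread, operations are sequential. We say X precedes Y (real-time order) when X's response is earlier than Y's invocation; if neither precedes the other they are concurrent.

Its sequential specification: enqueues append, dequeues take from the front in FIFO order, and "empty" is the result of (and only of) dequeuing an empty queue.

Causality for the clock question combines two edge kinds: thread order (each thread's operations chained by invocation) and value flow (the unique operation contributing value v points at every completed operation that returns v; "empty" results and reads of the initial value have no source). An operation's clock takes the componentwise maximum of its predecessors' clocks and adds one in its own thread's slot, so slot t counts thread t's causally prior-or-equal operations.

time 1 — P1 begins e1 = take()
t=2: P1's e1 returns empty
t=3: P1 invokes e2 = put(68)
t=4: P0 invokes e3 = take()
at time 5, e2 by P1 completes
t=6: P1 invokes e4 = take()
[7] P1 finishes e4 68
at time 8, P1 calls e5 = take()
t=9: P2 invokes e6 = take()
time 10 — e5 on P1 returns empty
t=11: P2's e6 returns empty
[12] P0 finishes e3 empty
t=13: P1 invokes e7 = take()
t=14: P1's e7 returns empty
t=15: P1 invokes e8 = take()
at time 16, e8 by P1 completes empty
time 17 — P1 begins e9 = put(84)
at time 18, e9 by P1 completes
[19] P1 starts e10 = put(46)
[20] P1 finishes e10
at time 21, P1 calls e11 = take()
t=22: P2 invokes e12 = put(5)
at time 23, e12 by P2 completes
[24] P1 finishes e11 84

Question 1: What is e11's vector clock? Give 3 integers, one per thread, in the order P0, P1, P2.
invoked at 9, e6 has no predecessors; its own P2 bump gives (0, 0, 1)
invoked at 1, e1 has no predecessors; its own P1 bump gives (0, 1, 0)
invoked at 4, e3 has no predecessors; its own P0 bump gives (1, 0, 0)
e12 (invocation 22): componentwise max over VC(e6)=(0, 0, 1), +1 at P2, giving (0, 0, 2)
e2 (invocation 3): componentwise max over VC(e1)=(0, 1, 0), +1 at P1, giving (0, 2, 0)
e4 (invocation 6): componentwise max over VC(e2)=(0, 2, 0), +1 at P1, giving (0, 3, 0)
e5 (invocation 8): componentwise max over VC(e4)=(0, 3, 0), +1 at P1, giving (0, 4, 0)
e7 (invocation 13): componentwise max over VC(e5)=(0, 4, 0), +1 at P1, giving (0, 5, 0)
e8 (invocation 15): componentwise max over VC(e7)=(0, 5, 0), +1 at P1, giving (0, 6, 0)
e9 (invocation 17): componentwise max over VC(e8)=(0, 6, 0), +1 at P1, giving (0, 7, 0)
e10 (invocation 19): componentwise max over VC(e9)=(0, 7, 0), +1 at P1, giving (0, 8, 0)
e11 (invocation 21): componentwise max over VC(e9)=(0, 7, 0), VC(e10)=(0, 8, 0), +1 at P1, giving (0, 9, 0)
target: VC(e11) = (0, 9, 0)

(0, 9, 0)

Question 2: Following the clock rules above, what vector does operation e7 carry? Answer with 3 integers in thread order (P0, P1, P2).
e6, invoked 9, has no incoming edges; only P2's bump applies → (0, 0, 1)
e1, invoked 1, has no incoming edges; only P1's bump applies → (0, 1, 0)
e3, invoked 4, has no incoming edges; only P0's bump applies → (1, 0, 0)
e12, invoked 22, takes VC(e6)=(0, 0, 1) under max, adds 1 for P2 → (0, 0, 2)
e2, invoked 3, takes VC(e1)=(0, 1, 0) under max, adds 1 for P1 → (0, 2, 0)
e4, invoked 6, takes VC(e2)=(0, 2, 0) under max, adds 1 for P1 → (0, 3, 0)
e5, invoked 8, takes VC(e4)=(0, 3, 0) under max, adds 1 for P1 → (0, 4, 0)
e7, invoked 13, takes VC(e5)=(0, 4, 0) under max, adds 1 for P1 → (0, 5, 0)
e8, invoked 15, takes VC(e7)=(0, 5, 0) under max, adds 1 for P1 → (0, 6, 0)
e9, invoked 17, takes VC(e8)=(0, 6, 0) under max, adds 1 for P1 → (0, 7, 0)
e10, invoked 19, takes VC(e9)=(0, 7, 0) under max, adds 1 for P1 → (0, 8, 0)
e11, invoked 21, takes VC(e9)=(0, 7, 0), VC(e10)=(0, 8, 0) under max, adds 1 for P1 → (0, 9, 0)
target: VC(e7) = (0, 5, 0)

(0, 5, 0)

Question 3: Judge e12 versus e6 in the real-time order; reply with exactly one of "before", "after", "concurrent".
e12 spans [22,23], e6 spans [9,11]
resp(e6)=11 < inv(e12)=22

after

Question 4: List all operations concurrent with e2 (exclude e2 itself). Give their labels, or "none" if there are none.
e2 spans [3,5]; an op avoiding the whole window 3..5 is ordered, any other is concurrent
e1 [1,2]: before
e3 [4,12]: concurrent
e4 [6,7]: after
e5 [8,10]: after
e6 [9,11]: after
e7 [13,14]: after
e8 [15,16]: after
e9 [17,18]: after
e10 [19,20]: after
e11 [21,24]: after
e12 [22,23]: after

e3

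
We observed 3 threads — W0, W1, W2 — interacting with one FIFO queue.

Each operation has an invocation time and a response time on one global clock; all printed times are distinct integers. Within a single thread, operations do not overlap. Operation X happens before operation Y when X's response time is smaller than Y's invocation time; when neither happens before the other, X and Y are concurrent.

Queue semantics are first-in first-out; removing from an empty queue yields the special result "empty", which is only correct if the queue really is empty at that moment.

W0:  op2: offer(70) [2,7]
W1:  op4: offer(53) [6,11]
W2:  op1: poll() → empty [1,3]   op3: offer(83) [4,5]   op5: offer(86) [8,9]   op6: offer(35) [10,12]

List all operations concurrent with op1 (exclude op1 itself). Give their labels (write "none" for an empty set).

overlap test against op1 [1,3]: concurrent iff the interval meets 1..3
op2 [2,7]: concurrent
op3 [4,5]: after
op4 [6,11]: after
op5 [8,9]: after
op6 [10,12]: after

op2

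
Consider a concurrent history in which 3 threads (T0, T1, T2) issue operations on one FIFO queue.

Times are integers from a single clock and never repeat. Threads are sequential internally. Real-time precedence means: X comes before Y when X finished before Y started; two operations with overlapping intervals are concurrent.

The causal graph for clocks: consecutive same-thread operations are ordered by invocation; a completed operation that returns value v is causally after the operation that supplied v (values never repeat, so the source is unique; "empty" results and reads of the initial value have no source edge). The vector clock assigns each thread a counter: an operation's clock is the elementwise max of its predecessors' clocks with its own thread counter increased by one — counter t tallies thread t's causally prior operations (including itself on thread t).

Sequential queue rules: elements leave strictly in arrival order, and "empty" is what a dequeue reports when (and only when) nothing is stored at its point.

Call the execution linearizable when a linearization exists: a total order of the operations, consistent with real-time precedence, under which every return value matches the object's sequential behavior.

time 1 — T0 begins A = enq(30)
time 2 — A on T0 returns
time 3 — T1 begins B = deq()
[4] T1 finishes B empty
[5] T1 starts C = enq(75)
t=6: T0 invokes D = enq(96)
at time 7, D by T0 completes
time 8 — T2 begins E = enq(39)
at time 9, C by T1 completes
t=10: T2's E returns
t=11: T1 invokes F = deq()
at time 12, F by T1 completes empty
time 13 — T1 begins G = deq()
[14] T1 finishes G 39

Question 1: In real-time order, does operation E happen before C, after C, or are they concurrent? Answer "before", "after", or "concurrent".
concurrent

E spans [8,10], C spans [5,9]
the intervals overlap in both directions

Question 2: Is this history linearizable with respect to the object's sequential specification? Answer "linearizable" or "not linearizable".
not linearizable

cut after 3 events: linearizable; cut after 4 events (B responds, time 4): not linearizable
exhaustive check: the 2 completed FIFO queue ops admit one real-time order; illegal
e.g. A, B: illegal at step 2, since B deq() → empty cannot apply there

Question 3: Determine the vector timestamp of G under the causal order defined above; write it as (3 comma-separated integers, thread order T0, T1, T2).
(0, 4, 1)

invoked at 8, E has no predecessors; its own T2 bump gives (0, 0, 1)
invoked at 3, B has no predecessors; its own T1 bump gives (0, 1, 0)
invoked at 1, A has no predecessors; its own T0 bump gives (1, 0, 0)
merge at C (invoked 5): VC(B)=(0, 1, 0), own-thread bump on T1 → (0, 2, 0)
merge at D (invoked 6): VC(A)=(1, 0, 0), own-thread bump on T0 → (2, 0, 0)
merge at F (invoked 11): VC(C)=(0, 2, 0), own-thread bump on T1 → (0, 3, 0)
merge at G (invoked 13): VC(E)=(0, 0, 1), VC(F)=(0, 3, 0), own-thread bump on T1 → (0, 4, 1)
target: VC(G) = (0, 4, 1)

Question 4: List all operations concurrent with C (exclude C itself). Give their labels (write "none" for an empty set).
D, E

C runs from 5 to 9; window-overlapping ops are concurrent
A [1,2]: before
B [3,4]: before
D [6,7]: concurrent
E [8,10]: concurrent
F [11,12]: after
G [13,14]: after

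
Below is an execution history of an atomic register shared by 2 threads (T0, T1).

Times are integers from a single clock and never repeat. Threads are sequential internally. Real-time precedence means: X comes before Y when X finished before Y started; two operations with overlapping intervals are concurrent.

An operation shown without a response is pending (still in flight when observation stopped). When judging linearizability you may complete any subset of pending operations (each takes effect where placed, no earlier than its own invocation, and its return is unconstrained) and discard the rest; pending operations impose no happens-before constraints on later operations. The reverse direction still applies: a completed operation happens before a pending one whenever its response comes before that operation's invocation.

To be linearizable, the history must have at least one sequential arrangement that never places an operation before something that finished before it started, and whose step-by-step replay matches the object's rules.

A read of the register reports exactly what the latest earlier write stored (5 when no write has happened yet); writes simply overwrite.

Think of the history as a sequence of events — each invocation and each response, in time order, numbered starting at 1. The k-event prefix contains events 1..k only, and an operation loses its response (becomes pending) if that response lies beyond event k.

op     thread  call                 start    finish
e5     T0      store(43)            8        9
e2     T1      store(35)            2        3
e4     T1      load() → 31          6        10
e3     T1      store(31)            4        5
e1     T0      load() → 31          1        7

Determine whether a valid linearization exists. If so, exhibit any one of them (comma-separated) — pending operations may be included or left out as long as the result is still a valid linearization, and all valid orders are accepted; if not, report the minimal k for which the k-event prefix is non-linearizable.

linearizable — witness: e2, e3, e1, e4, e5

after step 1 (e2 store(35)): value 35
after step 2 (e3 store(31)): value 31
after step 3 (e1 load() → 31): value 31
after step 4 (e4 load() → 31): value 31
after step 5 (e5 store(43)): value 43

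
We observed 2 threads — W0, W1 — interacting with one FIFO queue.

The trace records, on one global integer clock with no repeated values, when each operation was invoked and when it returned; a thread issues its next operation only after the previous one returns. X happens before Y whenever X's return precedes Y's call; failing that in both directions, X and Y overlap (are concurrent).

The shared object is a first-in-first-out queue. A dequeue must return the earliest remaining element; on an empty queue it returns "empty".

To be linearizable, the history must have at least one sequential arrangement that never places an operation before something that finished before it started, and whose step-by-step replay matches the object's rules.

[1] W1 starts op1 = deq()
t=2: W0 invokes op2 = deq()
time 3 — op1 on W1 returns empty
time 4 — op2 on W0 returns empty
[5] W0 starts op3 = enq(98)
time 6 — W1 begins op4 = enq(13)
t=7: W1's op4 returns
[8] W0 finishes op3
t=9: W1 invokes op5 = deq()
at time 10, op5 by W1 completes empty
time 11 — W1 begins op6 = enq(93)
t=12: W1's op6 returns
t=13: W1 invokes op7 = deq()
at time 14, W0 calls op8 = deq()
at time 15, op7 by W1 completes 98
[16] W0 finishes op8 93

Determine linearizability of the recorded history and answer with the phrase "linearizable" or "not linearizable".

not linearizable

already the first 10 events (up to op5's response at time 10) admit no linearization; the first 9 still do
no legal order exists: 4 real-time-consistent candidates over 5 completed FIFO queue operations, all rejected
one such order, op1, op2, op3, op4, op5, breaks at step 5 where op5 deq() → empty is illegal
one such order, op1, op2, op4, op3, op5, breaks at step 5 where op5 deq() → empty is illegal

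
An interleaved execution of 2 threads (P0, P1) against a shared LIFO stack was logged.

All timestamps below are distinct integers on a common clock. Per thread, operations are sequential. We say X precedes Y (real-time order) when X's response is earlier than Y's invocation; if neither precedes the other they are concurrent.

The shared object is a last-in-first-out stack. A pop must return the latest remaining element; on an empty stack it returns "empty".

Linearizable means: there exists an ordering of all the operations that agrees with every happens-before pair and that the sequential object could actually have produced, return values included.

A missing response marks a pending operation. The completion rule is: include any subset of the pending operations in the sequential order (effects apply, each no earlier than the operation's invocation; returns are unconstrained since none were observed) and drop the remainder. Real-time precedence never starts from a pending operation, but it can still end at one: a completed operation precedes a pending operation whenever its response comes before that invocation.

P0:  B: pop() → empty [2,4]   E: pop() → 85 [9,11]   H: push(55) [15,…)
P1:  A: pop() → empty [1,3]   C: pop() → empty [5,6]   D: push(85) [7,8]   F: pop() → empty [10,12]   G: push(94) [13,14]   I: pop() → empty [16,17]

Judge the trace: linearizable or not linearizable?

prefix check: 1..16 passes, 1..17 fails once I's time-17 response joins
no legal order exists: 4 real-time-consistent candidates over 8 completed LIFO stack operations, all rejected
no escape via the 1 pending operation (H): every completion choice fails
sample order A, B, C, D, E, F, G, I (pending dropped) stalls at step 8 — I pop() → empty has no legal effect
sample order A, B, C, D, F, E, G, I (pending dropped) stalls at step 5 — F pop() → empty has no legal effect

not linearizable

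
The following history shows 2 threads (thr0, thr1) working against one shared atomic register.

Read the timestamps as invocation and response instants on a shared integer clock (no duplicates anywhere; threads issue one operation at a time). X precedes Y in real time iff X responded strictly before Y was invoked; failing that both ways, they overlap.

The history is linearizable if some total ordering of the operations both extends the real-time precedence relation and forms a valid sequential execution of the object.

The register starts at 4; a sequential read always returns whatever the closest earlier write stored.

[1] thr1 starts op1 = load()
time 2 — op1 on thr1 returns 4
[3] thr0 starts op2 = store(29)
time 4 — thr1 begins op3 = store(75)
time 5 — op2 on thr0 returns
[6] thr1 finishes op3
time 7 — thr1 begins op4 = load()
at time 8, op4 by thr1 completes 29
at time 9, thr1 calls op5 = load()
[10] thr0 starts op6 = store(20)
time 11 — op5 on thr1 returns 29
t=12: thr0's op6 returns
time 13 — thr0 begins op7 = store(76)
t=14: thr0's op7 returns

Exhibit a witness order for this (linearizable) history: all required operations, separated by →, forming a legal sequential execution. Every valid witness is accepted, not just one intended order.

op1 → op3 → op2 → op4 → op5 → op6 → op7

after step 1 (op1 load() → 4): value 4
after step 2 (op3 store(75)): value 75
after step 3 (op2 store(29)): value 29
after step 4 (op4 load() → 29): value 29
after step 5 (op5 load() → 29): value 29
after step 6 (op6 store(20)): value 20
after step 7 (op7 store(76)): value 76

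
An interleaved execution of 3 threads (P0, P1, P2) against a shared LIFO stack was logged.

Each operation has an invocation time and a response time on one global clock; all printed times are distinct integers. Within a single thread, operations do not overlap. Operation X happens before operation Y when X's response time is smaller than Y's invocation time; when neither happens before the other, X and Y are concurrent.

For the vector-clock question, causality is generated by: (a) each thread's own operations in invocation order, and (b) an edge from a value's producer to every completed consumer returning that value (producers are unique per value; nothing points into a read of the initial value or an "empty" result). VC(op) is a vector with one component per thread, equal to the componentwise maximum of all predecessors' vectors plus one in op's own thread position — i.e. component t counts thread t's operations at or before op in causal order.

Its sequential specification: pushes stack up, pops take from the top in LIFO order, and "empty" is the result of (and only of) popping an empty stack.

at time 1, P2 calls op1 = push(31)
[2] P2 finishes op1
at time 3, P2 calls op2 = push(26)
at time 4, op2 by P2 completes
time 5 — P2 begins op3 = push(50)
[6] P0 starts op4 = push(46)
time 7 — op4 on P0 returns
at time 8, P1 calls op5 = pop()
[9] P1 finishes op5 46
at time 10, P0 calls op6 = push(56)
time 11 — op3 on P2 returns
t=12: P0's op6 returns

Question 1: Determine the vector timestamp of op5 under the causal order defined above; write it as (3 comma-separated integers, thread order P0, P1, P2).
op1, invoked 1, has no incoming edges; only P2's bump applies → (0, 0, 1)
op4, invoked 6, has no incoming edges; only P0's bump applies → (1, 0, 0)
from VC(op1)=(0, 0, 1), op2 (invoked 3) maxes components and bumps P2 → (0, 0, 2)
from VC(op4)=(1, 0, 0), op5 (invoked 8) maxes components and bumps P1 → (1, 1, 0)
from VC(op4)=(1, 0, 0), op6 (invoked 10) maxes components and bumps P0 → (2, 0, 0)
from VC(op2)=(0, 0, 2), op3 (invoked 5) maxes components and bumps P2 → (0, 0, 3)
target: VC(op5) = (1, 1, 0)

(1, 1, 0)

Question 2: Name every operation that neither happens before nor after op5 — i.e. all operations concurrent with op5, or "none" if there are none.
overlap test against op5 [8,9]: concurrent iff the interval meets 8..9
op1 [1,2]: before
op2 [3,4]: before
op3 [5,11]: concurrent
op4 [6,7]: before
op6 [10,12]: after

op3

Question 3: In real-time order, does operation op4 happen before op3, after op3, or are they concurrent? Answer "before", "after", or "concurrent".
op4 spans [6,7], op3 spans [5,11]
the intervals overlap in both directions

concurrent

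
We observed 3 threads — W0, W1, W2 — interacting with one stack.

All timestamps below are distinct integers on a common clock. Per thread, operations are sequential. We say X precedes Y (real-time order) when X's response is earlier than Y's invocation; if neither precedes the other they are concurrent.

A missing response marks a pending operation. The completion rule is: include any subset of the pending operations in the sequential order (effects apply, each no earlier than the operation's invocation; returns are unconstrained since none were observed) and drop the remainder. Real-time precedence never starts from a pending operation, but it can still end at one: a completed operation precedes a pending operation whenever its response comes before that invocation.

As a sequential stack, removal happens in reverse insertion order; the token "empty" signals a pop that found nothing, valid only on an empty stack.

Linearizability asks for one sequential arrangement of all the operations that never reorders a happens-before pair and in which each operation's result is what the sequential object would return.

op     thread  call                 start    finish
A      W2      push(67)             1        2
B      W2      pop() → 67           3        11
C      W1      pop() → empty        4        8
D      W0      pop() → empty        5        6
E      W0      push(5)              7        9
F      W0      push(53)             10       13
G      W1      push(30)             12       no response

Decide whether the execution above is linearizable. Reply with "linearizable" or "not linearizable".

linearizable

one valid linearization: A, B, C, D, E, F
step 1: A push(67) — stack <67>
step 2: B pop() → 67 — stack <>
step 3: C pop() → empty — stack <>
step 4: D pop() → empty — stack <>
step 5: E push(5) — stack <5>
step 6: F push(53) — stack <5,53>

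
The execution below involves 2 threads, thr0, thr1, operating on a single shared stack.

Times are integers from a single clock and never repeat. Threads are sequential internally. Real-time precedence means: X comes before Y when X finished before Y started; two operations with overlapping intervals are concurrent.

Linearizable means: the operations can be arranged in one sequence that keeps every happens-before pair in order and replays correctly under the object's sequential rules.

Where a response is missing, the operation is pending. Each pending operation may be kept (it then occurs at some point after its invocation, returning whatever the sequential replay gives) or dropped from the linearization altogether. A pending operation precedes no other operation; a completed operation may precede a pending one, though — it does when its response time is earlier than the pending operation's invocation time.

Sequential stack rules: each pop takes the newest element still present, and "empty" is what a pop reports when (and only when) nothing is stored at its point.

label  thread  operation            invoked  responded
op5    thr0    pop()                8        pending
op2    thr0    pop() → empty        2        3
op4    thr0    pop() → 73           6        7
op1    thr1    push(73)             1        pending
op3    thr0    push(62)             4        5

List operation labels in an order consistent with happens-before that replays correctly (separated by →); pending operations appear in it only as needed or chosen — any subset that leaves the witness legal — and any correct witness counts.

op2 → op3 → op1 → op4

after step 1 (op2 pop() → empty): stack <>
after step 2 (op3 push(62)): stack <62>
after step 3 (op1 push(73) (pending, included)): stack <62,73>
after step 4 (op4 pop() → 73): stack <62>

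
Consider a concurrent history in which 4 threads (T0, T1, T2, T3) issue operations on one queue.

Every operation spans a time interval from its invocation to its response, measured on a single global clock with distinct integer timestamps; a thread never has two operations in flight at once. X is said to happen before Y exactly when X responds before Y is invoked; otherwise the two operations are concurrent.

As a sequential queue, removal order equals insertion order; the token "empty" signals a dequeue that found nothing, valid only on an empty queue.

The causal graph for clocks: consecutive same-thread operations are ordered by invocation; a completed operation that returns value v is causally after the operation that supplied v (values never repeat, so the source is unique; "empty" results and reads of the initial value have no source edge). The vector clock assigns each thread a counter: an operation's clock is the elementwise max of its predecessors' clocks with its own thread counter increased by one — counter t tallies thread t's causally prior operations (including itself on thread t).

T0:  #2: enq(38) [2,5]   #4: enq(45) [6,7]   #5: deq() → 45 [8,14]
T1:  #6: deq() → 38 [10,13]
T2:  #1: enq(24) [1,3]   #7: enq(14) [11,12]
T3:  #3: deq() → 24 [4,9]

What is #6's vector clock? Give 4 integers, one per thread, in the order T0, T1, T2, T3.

#1 (invocation 1): nothing precedes it; T2's component alone gives (0, 0, 1, 0)
#2 (invocation 2): nothing precedes it; T0's component alone gives (1, 0, 0, 0)
#3 (invocation 4): componentwise max over VC(#1)=(0, 0, 1, 0), +1 at T3, giving (0, 0, 1, 1)
#7 (invocation 11): componentwise max over VC(#1)=(0, 0, 1, 0), +1 at T2, giving (0, 0, 2, 0)
#6 (invocation 10): componentwise max over VC(#2)=(1, 0, 0, 0), +1 at T1, giving (1, 1, 0, 0)
#4 (invocation 6): componentwise max over VC(#2)=(1, 0, 0, 0), +1 at T0, giving (2, 0, 0, 0)
#5 (invocation 8): componentwise max over VC(#4)=(2, 0, 0, 0), +1 at T0, giving (3, 0, 0, 0)
target: VC(#6) = (1, 1, 0, 0)

(1, 1, 0, 0)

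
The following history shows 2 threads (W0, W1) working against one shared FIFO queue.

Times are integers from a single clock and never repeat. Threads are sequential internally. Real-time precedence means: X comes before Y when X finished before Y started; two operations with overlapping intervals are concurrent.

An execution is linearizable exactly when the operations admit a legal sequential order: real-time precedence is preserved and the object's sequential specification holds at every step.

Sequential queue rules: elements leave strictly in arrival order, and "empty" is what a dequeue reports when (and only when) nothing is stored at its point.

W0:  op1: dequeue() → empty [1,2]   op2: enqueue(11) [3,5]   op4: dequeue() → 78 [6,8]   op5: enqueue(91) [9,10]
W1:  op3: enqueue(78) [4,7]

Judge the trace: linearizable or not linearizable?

a witness: op1, op3, op2, op4, op5
after step 1 (op1 dequeue() → empty): queue <>
after step 2 (op3 enqueue(78)): queue <78>
after step 3 (op2 enqueue(11)): queue <78,11>
after step 4 (op4 dequeue() → 78): queue <11>
after step 5 (op5 enqueue(91)): queue <11,91>

linearizable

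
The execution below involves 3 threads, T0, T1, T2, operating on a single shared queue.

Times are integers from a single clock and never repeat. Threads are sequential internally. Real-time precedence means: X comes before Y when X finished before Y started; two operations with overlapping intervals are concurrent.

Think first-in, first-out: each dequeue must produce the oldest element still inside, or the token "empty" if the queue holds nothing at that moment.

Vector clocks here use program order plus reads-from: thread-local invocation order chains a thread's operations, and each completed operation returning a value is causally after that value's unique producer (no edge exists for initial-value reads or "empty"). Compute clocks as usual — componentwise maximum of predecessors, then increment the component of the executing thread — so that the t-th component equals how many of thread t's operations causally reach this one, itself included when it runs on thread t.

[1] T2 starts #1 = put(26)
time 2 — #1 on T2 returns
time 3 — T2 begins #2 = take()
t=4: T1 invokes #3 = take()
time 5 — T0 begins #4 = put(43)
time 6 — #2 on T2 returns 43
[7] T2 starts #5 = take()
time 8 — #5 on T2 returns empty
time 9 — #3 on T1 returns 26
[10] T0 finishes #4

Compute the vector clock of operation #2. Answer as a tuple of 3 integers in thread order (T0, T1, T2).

(1, 0, 2)

#1 (invocation 1): nothing precedes it; T2's component alone gives (0, 0, 1)
#4 (invocation 5): nothing precedes it; T0's component alone gives (1, 0, 0)
merge at #3 (invoked 4): VC(#1)=(0, 0, 1), own-thread bump on T1 → (0, 1, 1)
merge at #2 (invoked 3): VC(#1)=(0, 0, 1), VC(#4)=(1, 0, 0), own-thread bump on T2 → (1, 0, 2)
merge at #5 (invoked 7): VC(#2)=(1, 0, 2), own-thread bump on T2 → (1, 0, 3)
target: VC(#2) = (1, 0, 2)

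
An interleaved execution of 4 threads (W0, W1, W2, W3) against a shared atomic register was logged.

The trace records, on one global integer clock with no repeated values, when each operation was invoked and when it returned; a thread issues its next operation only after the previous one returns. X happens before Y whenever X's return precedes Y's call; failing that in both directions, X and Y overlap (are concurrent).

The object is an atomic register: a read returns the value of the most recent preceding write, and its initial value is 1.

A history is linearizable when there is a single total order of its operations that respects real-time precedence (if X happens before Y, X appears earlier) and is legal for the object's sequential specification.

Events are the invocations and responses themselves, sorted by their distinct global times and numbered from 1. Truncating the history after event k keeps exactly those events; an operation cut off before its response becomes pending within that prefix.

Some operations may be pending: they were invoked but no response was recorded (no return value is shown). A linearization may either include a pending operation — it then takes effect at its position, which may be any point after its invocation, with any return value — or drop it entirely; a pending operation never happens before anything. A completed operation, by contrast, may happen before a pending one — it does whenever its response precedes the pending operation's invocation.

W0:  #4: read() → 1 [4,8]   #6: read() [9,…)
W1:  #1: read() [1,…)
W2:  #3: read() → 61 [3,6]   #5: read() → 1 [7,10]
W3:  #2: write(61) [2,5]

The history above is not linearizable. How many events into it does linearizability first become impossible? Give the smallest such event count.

events 1..9 are linearizable; a witness order is #1, #4, #2, #3:
step 1: #1 read() (pending, included) — value 1
step 2: #4 read() → 1 — value 1
step 3: #2 write(61) — value 61
step 4: #3 read() → 61 — value 61
event 10 — #5's response, time 10 — after it, nothing linearizes
no escape via the 2 pending operations (#1, #6): every completion choice fails
sample order #2, #3, #4, #5 (pending dropped) stalls at step 3 — #4 read() → 1 has no legal effect
sample order #2, #3, #5, #4 (pending dropped) stalls at step 3 — #5 read() → 1 has no legal effect

10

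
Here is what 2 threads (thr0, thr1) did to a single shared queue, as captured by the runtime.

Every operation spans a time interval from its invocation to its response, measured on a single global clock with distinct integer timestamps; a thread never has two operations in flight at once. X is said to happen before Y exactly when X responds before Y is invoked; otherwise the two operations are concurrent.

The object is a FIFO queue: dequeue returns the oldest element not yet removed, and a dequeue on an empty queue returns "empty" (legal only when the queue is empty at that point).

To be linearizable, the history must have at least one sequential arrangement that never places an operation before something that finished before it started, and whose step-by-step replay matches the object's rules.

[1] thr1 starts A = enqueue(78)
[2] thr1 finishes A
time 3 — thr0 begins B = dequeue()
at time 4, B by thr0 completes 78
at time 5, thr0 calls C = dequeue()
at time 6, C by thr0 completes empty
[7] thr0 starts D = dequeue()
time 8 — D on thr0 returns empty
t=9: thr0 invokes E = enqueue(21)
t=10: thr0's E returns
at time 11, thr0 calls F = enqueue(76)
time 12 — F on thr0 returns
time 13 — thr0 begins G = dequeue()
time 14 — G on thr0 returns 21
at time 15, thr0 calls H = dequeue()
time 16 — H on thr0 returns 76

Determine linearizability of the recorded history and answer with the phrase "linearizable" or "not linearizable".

linearizable

witness order: A, B, C, D, E, F, G, H
1. A enqueue(78), leaving queue <78>
2. B dequeue() → 78, leaving queue <>
3. C dequeue() → empty, leaving queue <>
4. D dequeue() → empty, leaving queue <>
5. E enqueue(21), leaving queue <21>
6. F enqueue(76), leaving queue <21,76>
7. G dequeue() → 21, leaving queue <76>
8. H dequeue() → 76, leaving queue <>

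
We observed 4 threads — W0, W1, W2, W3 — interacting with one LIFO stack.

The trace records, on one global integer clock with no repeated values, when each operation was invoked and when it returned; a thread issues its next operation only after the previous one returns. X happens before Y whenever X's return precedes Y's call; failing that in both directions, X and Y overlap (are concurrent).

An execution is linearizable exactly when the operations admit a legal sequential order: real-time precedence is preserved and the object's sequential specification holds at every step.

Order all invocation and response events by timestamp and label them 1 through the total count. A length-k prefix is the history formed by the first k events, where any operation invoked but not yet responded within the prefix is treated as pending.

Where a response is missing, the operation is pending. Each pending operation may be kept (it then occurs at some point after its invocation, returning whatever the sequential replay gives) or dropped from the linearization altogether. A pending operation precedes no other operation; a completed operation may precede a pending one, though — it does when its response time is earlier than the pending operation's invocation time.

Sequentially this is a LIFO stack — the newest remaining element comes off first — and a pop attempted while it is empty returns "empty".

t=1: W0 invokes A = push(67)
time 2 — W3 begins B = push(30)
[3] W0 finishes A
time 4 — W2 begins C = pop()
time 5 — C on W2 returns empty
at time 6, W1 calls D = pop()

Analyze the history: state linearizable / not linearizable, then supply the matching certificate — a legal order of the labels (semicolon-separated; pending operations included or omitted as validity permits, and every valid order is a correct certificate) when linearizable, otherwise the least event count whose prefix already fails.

not linearizable — minimal violating prefix: 5 events

the violation lands at event 5, C's response at time 5: events 1..4 linearize, events 1..5 do not
exactly one order of the 2 completed ops respects real time; the LIFO stack replay fails
include/drop combinations of the 1 pending operation (B) were all tried; none helps
e.g. A, C (pending dropped): illegal at step 2, since C pop() → empty cannot apply there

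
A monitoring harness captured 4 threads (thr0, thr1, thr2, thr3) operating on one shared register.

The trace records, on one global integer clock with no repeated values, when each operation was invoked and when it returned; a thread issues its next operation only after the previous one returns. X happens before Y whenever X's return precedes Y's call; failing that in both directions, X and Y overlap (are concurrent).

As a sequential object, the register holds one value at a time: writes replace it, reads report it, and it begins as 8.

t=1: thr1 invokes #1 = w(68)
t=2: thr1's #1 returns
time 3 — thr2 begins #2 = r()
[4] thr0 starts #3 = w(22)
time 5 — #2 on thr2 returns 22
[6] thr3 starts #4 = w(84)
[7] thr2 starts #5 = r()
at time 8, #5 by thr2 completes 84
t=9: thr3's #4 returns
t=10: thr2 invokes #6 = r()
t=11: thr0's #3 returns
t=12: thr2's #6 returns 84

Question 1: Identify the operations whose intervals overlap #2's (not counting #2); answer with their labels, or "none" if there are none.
#3

#2 spans [3,5]; an op avoiding the whole window 3..5 is ordered, any other is concurrent
#1 [1,2]: before
#3 [4,11]: concurrent
#4 [6,9]: after
#5 [7,8]: after
#6 [10,12]: after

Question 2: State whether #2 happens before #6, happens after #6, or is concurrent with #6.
before

#2 spans [3,5], #6 spans [10,12]
resp(#2)=5 < inv(#6)=10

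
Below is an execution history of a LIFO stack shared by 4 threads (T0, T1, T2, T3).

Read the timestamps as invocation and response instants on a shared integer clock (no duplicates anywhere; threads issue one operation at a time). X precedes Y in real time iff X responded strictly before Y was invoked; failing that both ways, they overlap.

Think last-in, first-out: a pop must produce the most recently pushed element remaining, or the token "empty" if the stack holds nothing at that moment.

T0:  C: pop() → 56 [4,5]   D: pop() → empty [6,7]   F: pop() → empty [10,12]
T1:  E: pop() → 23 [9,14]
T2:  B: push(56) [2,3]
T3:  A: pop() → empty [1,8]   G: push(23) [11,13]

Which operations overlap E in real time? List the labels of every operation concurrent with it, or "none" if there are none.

F, G

E spans [9,14]; an op avoiding the whole window 9..14 is ordered, any other is concurrent
A [1,8]: before
B [2,3]: before
C [4,5]: before
D [6,7]: before
F [10,12]: concurrent
G [11,13]: concurrent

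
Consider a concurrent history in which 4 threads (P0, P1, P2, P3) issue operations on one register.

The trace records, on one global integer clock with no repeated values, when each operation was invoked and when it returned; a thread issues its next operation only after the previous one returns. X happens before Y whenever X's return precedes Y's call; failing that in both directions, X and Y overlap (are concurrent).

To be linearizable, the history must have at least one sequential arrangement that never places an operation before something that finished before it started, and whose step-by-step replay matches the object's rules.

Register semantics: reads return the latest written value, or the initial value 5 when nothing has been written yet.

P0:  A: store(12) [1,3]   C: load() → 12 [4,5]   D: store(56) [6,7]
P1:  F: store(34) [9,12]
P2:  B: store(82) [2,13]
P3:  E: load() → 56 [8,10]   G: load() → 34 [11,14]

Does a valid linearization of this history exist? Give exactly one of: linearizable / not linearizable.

witness order: A, C, B, D, E, F, G
after step 1 (A store(12)): value 12
after step 2 (C load() → 12): value 12
after step 3 (B store(82)): value 82
after step 4 (D store(56)): value 56
after step 5 (E load() → 56): value 56
after step 6 (F store(34)): value 34
after step 7 (G load() → 34): value 34

linearizable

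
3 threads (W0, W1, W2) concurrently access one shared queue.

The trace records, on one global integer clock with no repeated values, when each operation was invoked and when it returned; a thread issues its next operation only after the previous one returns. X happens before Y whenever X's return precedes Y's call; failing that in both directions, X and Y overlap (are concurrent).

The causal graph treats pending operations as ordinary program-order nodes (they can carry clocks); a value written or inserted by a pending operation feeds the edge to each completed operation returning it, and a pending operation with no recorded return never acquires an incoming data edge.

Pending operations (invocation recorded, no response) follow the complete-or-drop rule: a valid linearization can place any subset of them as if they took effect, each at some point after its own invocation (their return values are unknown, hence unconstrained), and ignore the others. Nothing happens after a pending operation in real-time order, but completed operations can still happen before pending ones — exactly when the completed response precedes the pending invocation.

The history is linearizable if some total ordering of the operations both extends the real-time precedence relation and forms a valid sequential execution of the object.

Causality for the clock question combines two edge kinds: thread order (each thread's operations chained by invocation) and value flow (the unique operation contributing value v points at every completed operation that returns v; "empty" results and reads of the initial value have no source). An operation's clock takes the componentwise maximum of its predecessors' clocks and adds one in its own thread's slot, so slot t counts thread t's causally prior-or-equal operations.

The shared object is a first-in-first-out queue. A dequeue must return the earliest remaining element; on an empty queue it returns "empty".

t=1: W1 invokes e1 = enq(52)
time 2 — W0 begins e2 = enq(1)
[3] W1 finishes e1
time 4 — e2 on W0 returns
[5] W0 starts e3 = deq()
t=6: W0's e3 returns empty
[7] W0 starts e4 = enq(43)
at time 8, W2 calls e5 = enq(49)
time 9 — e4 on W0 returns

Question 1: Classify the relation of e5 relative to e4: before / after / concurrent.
concurrent

e5 spans [8,…), e4 spans [7,9]
the intervals overlap in both directions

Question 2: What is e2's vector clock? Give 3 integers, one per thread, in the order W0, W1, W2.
(1, 0, 0)

invoked at 8, e5 has no predecessors; its own W2 bump gives (0, 0, 1)
invoked at 1, e1 has no predecessors; its own W1 bump gives (0, 1, 0)
invoked at 2, e2 has no predecessors; its own W0 bump gives (1, 0, 0)
VC(e3, invoked at 5): max of VC(e2)=(1, 0, 0), then +1 on thread W0 → (2, 0, 0)
VC(e4, invoked at 7): max of VC(e3)=(2, 0, 0), then +1 on thread W0 → (3, 0, 0)
target: VC(e2) = (1, 0, 0)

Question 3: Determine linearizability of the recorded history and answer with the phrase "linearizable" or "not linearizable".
not linearizable

prefix check: 1..5 passes, 1..6 fails once e3's time-6 response joins
2 orders of the 3 completed queue ops respect real time; none is legal
for example e1, e2, e3 fails at step 3: e3 deq() → empty is not legal there
for example e2, e1, e3 fails at step 3: e3 deq() → empty is not legal there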